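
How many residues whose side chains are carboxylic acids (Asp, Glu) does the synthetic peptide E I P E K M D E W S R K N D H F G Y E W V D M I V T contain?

Matching residues: E1, E4, D7, E8, D14, E19, D22.

7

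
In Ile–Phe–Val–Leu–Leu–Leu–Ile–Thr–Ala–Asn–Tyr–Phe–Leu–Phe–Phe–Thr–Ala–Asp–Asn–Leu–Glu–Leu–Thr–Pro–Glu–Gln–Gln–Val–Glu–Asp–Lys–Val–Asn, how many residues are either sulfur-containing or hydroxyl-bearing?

Sulfur-containing: C, M. Hydroxyl-bearing: S, T, Y.
Sulfur-containing residues here: none (0).
Hydroxyl-bearing residues here: Thr8, Tyr11, Thr16, Thr23 (4).
The two groups share no amino acid, so total = 0 + 4 = 4.

4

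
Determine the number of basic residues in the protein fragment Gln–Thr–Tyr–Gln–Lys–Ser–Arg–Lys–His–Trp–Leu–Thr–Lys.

5

K, R, and H are the three residues with basic side chains (ε-amine, guanidinium, and imidazole respectively).
Matching residues: Lys5, Arg7, Lys8, His9, Lys13.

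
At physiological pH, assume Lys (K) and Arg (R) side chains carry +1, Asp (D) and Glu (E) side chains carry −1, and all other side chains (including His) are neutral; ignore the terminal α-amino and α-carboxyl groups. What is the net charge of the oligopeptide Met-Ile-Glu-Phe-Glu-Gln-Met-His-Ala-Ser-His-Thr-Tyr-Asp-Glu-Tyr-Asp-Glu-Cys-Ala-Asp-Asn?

-7

Positive (K, R): none → +0.
Negative (D, E): Glu3, Glu5, Asp14, Glu15, Asp17, Glu18, Asp21 → −7.
Net charge = (+0) + (−7) = −7.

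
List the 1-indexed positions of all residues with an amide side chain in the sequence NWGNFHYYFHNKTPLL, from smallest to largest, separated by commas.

The amide-side-chain residues are Asn (N) and Gln (Q).
Matching residues: N1, N4, N11.

1, 4, 11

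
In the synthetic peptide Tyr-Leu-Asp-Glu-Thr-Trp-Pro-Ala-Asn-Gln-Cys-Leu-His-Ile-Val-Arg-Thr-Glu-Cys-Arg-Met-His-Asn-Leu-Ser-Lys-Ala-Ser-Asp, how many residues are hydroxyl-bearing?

Serine (S), threonine (T), and tyrosine (Y) each carry a hydroxyl group on the side chain.
Matching residues: Tyr1, Thr5, Thr17, Ser25, Ser28.

5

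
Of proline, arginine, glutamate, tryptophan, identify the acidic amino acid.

glutamate

Aspartate (D) and glutamate (E) have carboxylic-acid side chains and are the acidic amino acids.
Of the listed options, only glutamate belongs to this group.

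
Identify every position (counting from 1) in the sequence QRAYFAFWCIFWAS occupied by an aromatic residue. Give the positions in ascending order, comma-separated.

4, 5, 7, 8, 11, 12

The aromatic amino acids are Phe (F, benzyl), Trp (W, indole), and Tyr (Y, phenol).
Matching residues: Y4, F5, F7, W8, F11, W12.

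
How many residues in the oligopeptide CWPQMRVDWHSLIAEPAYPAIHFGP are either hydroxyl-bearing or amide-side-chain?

3

Hydroxyl-bearing: S, T, Y. Amide-side-chain: N, Q.
Hydroxyl-bearing residues here: S11, Y18 (2).
Amide-side-chain residues here: Q4 (1).
The two groups share no amino acid, so total = 2 + 1 = 3.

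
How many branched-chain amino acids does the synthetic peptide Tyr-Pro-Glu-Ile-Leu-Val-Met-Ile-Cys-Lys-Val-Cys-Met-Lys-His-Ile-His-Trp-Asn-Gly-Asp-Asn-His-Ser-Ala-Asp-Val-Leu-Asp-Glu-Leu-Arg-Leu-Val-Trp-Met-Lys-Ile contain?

12

The BCAAs are Val, Leu, and Ile — aliphatic side chains with a branch point.
Matching residues: Ile4, Leu5, Val6, Ile8, Val11, Ile16, Val27, Leu28, Leu31, Leu33, Val34, Ile38.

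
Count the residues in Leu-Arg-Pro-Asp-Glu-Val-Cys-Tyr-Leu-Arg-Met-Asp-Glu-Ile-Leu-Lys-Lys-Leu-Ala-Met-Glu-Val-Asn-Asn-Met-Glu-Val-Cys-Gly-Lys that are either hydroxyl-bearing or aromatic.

Hydroxyl-bearing: S, T, Y. Aromatic: F, W, Y.
Hydroxyl-bearing residues here: Tyr8 (1).
Aromatic residues here: Tyr8 (1).
Y is in both groups, so the 1 Y residue must not be double-counted.
Total = 1 + 1 − 1 = 1.

1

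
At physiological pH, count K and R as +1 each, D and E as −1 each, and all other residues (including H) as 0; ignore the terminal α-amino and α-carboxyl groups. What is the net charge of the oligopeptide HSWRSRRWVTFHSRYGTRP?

Positive (K, R): R4, R6, R7, R14, R18 → +5.
Negative (D, E): none → −0.
Net charge = (+5) + (−0) = +5.

+5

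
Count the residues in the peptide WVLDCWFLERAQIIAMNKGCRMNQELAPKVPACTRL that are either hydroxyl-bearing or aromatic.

Hydroxyl-bearing: S, T, Y. Aromatic: F, W, Y.
Hydroxyl-bearing residues here: T34 (1).
Aromatic residues here: W1, W6, F7 (3).
(Y belongs to both groups, but none appear in this sequence.) Total = 1 + 3 = 4.

4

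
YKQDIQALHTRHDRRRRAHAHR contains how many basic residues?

11

The basic amino acids are Lys (K), Arg (R), and His (H).
Matching residues: K2, H9, R11, H12, R14, R15, R16, R17, H19, H21, R22.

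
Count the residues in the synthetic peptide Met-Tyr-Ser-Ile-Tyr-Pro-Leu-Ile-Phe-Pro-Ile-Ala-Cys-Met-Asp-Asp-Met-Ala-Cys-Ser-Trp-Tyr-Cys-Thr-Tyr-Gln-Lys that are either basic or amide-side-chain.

2

Basic: H, K, R. Amide-side-chain: N, Q.
Basic residues here: Lys27 (1).
Amide-side-chain residues here: Gln26 (1).
The two groups share no amino acid, so total = 1 + 1 = 2.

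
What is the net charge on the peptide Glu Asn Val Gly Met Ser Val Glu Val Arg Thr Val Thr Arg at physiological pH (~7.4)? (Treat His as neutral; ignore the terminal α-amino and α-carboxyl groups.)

At pH ~7.4 the Lys and Arg side chains are protonated (+1), the Asp and Glu side chains are deprotonated (−1), and with His taken as neutral all other side chains carry no charge.
Positive (K, R): Arg10, Arg14 → +2.
Negative (D, E): Glu1, Glu8 → −2.
Net charge = (+2) + (−2) = 0.

0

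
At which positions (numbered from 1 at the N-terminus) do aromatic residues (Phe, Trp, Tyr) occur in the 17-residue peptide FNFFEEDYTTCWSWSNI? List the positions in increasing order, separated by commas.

1, 3, 4, 8, 12, 14

Matching residues: F1, F3, F4, Y8, W12, W14.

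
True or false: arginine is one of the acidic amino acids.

False

The acidic residues are Asp (D) and Glu (E), whose side chains end in a carboxylate group.
Arginine is not in this group.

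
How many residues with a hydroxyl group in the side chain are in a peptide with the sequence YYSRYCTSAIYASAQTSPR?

Serine (S), threonine (T), and tyrosine (Y) each carry a hydroxyl group on the side chain.
Matching residues: Y1, Y2, S3, Y5, T7, S8, Y11, S13, T16, S17.

10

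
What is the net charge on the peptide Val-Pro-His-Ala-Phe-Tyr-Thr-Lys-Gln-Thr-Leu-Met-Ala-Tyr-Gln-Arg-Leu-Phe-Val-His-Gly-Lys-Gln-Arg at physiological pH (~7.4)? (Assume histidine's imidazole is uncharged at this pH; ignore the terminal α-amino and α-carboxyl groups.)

+4

Near pH 7.4, K and R contribute +1 each, D and E contribute −1 each, and every other side chain (His included, as stated) is uncharged.
Positive (K, R): Lys8, Arg16, Lys22, Arg24 → +4.
Negative (D, E): none → −0.
Net charge = (+4) + (−0) = +4.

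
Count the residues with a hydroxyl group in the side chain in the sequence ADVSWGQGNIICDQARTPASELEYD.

Serine (S), threonine (T), and tyrosine (Y) each carry a hydroxyl group on the side chain.
Matching residues: S4, T17, S20, Y24.

4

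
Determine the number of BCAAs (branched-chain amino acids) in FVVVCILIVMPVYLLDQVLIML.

14

The BCAAs are Val, Leu, and Ile — aliphatic side chains with a branch point.
Matching residues: V2, V3, V4, I6, L7, I8, V9, V12, L14, L15, V18, L19, I20, L22.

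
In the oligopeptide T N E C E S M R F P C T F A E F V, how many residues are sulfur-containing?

3

Cysteine (C, thiol) and methionine (M, thioether) are the two sulfur-containing amino acids.
Matching residues: C4, M7, C11.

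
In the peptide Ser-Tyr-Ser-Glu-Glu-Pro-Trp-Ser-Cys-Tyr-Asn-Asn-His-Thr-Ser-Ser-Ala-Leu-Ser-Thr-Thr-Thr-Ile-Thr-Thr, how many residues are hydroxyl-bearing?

Serine (S), threonine (T), and tyrosine (Y) each carry a hydroxyl group on the side chain.
Matching residues: Ser1, Tyr2, Ser3, Ser8, Tyr10, Thr14, Ser15, Ser16, Ser19, Thr20, Thr21, Thr22, Thr24, Thr25.

14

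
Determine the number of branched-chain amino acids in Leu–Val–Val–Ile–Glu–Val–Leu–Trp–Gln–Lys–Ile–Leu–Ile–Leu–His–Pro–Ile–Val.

V, L, and I make up the branched-chain aliphatic group.
Matching residues: Leu1, Val2, Val3, Ile4, Val6, Leu7, Ile11, Leu12, Ile13, Leu14, Ile17, Val18.

12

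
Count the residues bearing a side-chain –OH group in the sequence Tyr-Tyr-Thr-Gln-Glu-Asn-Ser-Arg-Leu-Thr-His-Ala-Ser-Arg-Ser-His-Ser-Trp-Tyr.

The –OH-bearing residues are Ser, Thr (aliphatic alcohols), and Tyr (phenol).
Matching residues: Tyr1, Tyr2, Thr3, Ser7, Thr10, Ser13, Ser15, Ser17, Tyr19.

9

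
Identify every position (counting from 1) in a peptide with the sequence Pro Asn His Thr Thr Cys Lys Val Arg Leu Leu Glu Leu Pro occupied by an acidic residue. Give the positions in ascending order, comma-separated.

Only D (aspartate) and E (glutamate) carry a side-chain carboxylic acid.
Matching residues: Glu12.

12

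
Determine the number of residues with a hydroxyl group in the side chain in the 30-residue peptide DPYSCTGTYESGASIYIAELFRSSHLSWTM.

The –OH-bearing residues are Ser, Thr (aliphatic alcohols), and Tyr (phenol).
Matching residues: Y3, S4, T6, T8, Y9, S11, S14, Y16, S23, S24, S27, T29.

12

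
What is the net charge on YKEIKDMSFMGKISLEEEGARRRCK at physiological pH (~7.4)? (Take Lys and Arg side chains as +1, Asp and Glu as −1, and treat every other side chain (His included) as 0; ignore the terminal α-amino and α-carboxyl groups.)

+2

Positive (K, R): K2, K5, K12, R21, R22, R23, K25 → +7.
Negative (D, E): E3, D6, E16, E17, E18 → −5.
Net charge = (+7) + (−5) = +2.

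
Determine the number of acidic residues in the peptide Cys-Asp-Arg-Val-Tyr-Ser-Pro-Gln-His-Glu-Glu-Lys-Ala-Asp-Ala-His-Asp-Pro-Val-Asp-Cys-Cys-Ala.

The acidic residues are Asp (D) and Glu (E), whose side chains end in a carboxylate group.
Matching residues: Asp2, Glu10, Glu11, Asp14, Asp17, Asp20.

6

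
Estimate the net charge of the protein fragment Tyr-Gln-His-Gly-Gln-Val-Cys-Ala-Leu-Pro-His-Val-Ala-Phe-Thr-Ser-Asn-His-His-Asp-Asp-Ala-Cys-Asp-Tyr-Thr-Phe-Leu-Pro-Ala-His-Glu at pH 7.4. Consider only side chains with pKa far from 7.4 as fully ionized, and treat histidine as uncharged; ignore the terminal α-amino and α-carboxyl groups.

-4

Near pH 7.4, K and R contribute +1 each, D and E contribute −1 each, and every other side chain (His included, as stated) is uncharged.
Positive (K, R): none → +0.
Negative (D, E): Asp20, Asp21, Asp24, Glu32 → −4.
Net charge = (+0) + (−4) = −4.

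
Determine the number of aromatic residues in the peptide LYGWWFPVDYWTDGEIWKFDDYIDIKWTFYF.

The aromatic amino acids are Phe (F, benzyl), Trp (W, indole), and Tyr (Y, phenol).
Matching residues: Y2, W4, W5, F6, Y10, W11, W17, F19, Y22, W27, F29, Y30, F31.

13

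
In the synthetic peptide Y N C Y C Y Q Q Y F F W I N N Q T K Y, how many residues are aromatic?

F, W, and Y each carry an aromatic ring on the side chain.
Matching residues: Y1, Y4, Y6, Y9, F10, F11, W12, Y19.

8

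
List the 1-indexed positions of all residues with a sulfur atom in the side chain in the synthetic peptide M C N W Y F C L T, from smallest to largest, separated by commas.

Cysteine (C, thiol) and methionine (M, thioether) are the two sulfur-containing amino acids.
Matching residues: M1, C2, C7.

1, 2, 7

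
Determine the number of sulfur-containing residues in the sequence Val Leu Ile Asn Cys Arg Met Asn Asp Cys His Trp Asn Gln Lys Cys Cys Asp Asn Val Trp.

The sulfur-bearing residues are cysteine (–SH) and methionine (–S–CH₃).
Matching residues: Cys5, Met7, Cys10, Cys16, Cys17.

5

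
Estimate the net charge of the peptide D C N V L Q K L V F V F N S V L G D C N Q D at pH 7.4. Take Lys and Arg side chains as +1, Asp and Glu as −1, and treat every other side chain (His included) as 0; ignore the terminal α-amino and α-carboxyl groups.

-2

Positive (K, R): K7 → +1.
Negative (D, E): D1, D18, D22 → −3.
Net charge = (+1) + (−3) = −2.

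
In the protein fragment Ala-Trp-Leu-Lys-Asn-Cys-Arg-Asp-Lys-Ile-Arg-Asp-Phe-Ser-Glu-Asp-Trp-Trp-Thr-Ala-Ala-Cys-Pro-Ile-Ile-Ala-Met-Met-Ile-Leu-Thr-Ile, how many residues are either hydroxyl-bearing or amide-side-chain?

4

Hydroxyl-bearing: S, T, Y. Amide-side-chain: N, Q.
Hydroxyl-bearing residues here: Ser14, Thr19, Thr31 (3).
Amide-side-chain residues here: Asn5 (1).
The two groups share no amino acid, so total = 3 + 1 = 4.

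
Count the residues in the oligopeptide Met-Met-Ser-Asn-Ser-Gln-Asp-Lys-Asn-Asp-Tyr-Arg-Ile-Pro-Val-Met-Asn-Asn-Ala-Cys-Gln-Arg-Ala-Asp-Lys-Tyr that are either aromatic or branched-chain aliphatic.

4

Aromatic: F, W, Y. Branched-chain aliphatic: I, L, V.
Aromatic residues here: Tyr11, Tyr26 (2).
Branched-chain aliphatic residues here: Ile13, Val15 (2).
The two groups share no amino acid, so total = 2 + 2 = 4.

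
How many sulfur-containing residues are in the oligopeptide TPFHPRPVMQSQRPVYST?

1

Cysteine (C, thiol) and methionine (M, thioether) are the two sulfur-containing amino acids.
Matching residues: M9.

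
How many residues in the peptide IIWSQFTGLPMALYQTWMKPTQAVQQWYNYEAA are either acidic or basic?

Acidic: D, E. Basic: H, K, R.
Acidic residues here: E31 (1).
Basic residues here: K19 (1).
The two groups share no amino acid, so total = 1 + 1 = 2.

2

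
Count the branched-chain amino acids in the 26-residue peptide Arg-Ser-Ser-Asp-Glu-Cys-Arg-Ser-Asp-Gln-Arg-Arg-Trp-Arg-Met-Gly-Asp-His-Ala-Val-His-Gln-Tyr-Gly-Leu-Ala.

The BCAAs are Val, Leu, and Ile — aliphatic side chains with a branch point.
Matching residues: Val20, Leu25.

2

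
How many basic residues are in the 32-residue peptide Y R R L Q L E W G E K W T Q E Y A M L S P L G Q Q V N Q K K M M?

5

The basic amino acids are Lys (K), Arg (R), and His (H).
Matching residues: R2, R3, K11, K29, K30.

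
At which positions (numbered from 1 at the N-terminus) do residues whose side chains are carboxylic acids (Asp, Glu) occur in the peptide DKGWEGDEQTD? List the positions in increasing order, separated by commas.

Matching residues: D1, E5, D7, E8, D11.

1, 5, 7, 8, 11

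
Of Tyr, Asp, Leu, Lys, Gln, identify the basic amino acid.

Lys

Lysine (K), arginine (R), and histidine (H) have basic, nitrogen-containing side chains.
Of the listed options, only Lys belongs to this group.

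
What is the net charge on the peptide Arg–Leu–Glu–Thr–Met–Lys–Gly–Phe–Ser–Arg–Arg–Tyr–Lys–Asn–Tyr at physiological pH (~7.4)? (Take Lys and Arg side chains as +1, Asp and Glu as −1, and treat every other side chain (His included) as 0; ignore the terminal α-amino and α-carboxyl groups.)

Positive (K, R): Arg1, Lys6, Arg10, Arg11, Lys13 → +5.
Negative (D, E): Glu3 → −1.
Net charge = (+5) + (−1) = +4.

+4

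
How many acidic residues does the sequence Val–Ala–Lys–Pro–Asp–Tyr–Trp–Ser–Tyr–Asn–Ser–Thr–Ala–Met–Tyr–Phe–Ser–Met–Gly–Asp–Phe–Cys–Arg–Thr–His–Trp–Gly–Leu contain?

2

Aspartate (D) and glutamate (E) have carboxylic-acid side chains and are the acidic amino acids.
Matching residues: Asp5, Asp20.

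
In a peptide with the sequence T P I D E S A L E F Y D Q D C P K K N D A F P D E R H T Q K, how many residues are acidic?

The acidic residues are Asp (D) and Glu (E), whose side chains end in a carboxylate group.
Matching residues: D4, E5, E9, D12, D14, D20, D24, E25.

8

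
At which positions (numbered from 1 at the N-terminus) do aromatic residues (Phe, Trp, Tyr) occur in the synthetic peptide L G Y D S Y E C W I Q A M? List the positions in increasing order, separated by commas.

3, 6, 9

Matching residues: Y3, Y6, W9.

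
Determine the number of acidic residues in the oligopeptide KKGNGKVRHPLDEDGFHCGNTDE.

5

Only D (aspartate) and E (glutamate) carry a side-chain carboxylic acid.
Matching residues: D12, E13, D14, D22, E23.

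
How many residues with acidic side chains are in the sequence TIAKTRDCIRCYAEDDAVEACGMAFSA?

Only D (aspartate) and E (glutamate) carry a side-chain carboxylic acid.
Matching residues: D7, E14, D15, D16, E19.

5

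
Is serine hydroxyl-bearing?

Yes

Serine (S), threonine (T), and tyrosine (Y) each carry a hydroxyl group on the side chain.
Serine is in this group.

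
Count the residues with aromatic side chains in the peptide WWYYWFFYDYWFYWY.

Phenylalanine (F), tryptophan (W), and tyrosine (Y) have aromatic ring side chains.
Matching residues: W1, W2, Y3, Y4, W5, F6, F7, Y8, Y10, W11, F12, Y13, W14, Y15.

14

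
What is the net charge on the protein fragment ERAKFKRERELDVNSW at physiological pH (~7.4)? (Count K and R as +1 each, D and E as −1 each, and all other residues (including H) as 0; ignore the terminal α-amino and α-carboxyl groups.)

+1

Positive (K, R): R2, K4, K6, R7, R9 → +5.
Negative (D, E): E1, E8, E10, D12 → −4.
Net charge = (+5) + (−4) = +1.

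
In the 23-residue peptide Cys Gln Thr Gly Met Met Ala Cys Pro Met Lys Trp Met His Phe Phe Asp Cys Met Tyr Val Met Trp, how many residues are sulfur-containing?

9

The sulfur-bearing residues are cysteine (–SH) and methionine (–S–CH₃).
Matching residues: Cys1, Met5, Met6, Cys8, Met10, Met13, Cys18, Met19, Met22.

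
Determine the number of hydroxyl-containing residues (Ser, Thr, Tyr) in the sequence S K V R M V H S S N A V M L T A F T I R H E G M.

5

Matching residues: S1, S8, S9, T15, T18.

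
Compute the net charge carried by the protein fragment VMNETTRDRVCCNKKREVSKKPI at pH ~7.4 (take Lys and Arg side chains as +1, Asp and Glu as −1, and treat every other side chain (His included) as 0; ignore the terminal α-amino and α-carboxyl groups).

Positive (K, R): R7, R9, K14, K15, R16, K20, K21 → +7.
Negative (D, E): E4, D8, E17 → −3.
Net charge = (+7) + (−3) = +4.

+4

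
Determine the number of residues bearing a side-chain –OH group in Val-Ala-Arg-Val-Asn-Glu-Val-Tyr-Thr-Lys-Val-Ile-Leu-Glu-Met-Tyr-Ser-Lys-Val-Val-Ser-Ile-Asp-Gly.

5

S, T, and Y are the three residues with a side-chain hydroxyl.
Matching residues: Tyr8, Thr9, Tyr16, Ser17, Ser21.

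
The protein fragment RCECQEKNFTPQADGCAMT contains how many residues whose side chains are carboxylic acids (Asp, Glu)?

Matching residues: E3, E6, D14.

3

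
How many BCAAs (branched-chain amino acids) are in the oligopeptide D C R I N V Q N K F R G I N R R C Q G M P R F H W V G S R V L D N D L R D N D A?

7

Valine (V), leucine (L), and isoleucine (I) are the branched-chain amino acids.
Matching residues: I4, V6, I13, V26, V30, L31, L35.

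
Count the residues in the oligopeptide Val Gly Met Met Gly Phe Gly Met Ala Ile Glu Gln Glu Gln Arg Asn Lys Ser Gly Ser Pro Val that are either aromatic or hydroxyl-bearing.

Aromatic: F, W, Y. Hydroxyl-bearing: S, T, Y.
Aromatic residues here: Phe6 (1).
Hydroxyl-bearing residues here: Ser18, Ser20 (2).
(Y belongs to both groups, but none appear in this sequence.) Total = 1 + 2 = 3.

3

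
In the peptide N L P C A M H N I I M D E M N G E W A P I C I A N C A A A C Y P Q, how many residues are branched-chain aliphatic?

The BCAAs are Val, Leu, and Ile — aliphatic side chains with a branch point.
Matching residues: L2, I9, I10, I21, I23.

5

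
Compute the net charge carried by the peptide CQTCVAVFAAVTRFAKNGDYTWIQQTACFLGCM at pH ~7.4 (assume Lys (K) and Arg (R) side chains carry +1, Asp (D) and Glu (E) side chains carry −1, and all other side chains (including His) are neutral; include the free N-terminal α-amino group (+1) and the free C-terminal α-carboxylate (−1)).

Positive (K, R): R13, K16 → +2.
Negative (D, E): D19 → −1.
The N-terminus (+1) and C-terminus (−1) cancel.
Net charge = (+2) + (−1) = +1.

+1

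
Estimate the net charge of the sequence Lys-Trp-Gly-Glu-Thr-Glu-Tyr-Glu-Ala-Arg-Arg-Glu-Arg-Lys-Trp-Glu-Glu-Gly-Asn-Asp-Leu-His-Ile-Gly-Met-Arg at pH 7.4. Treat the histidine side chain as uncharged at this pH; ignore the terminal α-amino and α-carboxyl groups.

The side chains ionized at physiological pH are Lys/Arg (+1) and Asp/Glu (−1); with His treated as neutral, nothing else contributes.
Positive (K, R): Lys1, Arg10, Arg11, Arg13, Lys14, Arg26 → +6.
Negative (D, E): Glu4, Glu6, Glu8, Glu12, Glu16, Glu17, Asp20 → −7.
Net charge = (+6) + (−7) = −1.

-1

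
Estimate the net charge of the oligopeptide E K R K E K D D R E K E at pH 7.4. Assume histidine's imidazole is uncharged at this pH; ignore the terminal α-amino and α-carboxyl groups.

0

The side chains ionized at physiological pH are Lys/Arg (+1) and Asp/Glu (−1); with His treated as neutral, nothing else contributes.
Positive (K, R): K2, R3, K4, K6, R9, K11 → +6.
Negative (D, E): E1, E5, D7, D8, E10, E12 → −6.
Net charge = (+6) + (−6) = 0.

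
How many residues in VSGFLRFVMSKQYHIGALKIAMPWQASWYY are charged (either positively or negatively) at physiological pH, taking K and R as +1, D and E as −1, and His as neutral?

Charged side chains at pH ~7.4: K, R (positive); D, E (negative).
Matching residues: R6, K11, K19.

3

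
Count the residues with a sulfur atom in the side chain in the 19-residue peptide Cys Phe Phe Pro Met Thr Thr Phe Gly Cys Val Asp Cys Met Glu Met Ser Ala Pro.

Cysteine (C, thiol) and methionine (M, thioether) are the two sulfur-containing amino acids.
Matching residues: Cys1, Met5, Cys10, Cys13, Met14, Met16.

6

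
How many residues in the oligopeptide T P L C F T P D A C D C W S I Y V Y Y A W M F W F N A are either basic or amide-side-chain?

Basic: H, K, R. Amide-side-chain: N, Q.
Basic residues here: none (0).
Amide-side-chain residues here: N26 (1).
The two groups share no amino acid, so total = 0 + 1 = 1.

1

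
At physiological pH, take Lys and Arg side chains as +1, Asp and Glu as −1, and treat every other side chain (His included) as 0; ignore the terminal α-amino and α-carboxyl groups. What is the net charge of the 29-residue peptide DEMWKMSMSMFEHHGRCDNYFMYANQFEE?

-4

Positive (K, R): K5, R16 → +2.
Negative (D, E): D1, E2, E12, D18, E28, E29 → −6.
Net charge = (+2) + (−6) = −4.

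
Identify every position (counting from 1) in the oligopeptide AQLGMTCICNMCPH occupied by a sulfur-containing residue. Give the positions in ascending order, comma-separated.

Matching residues: M5, C7, C9, M11, C12.

5, 7, 9, 11, 12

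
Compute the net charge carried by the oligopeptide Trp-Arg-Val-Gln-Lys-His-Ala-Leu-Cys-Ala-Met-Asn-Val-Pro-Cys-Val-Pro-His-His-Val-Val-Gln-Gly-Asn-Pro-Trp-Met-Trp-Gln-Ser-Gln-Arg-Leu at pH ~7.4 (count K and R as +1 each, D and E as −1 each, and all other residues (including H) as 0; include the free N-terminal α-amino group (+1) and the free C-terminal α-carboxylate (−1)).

Positive (K, R): Arg2, Lys5, Arg32 → +3.
Negative (D, E): none → −0.
The N-terminus (+1) and C-terminus (−1) cancel.
Net charge = (+3) + (−0) = +3.

+3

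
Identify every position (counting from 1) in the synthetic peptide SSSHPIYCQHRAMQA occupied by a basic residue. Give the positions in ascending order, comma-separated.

4, 10, 11

Matching residues: H4, H10, R11.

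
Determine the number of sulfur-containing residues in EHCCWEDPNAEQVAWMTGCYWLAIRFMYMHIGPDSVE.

Cysteine (C, thiol) and methionine (M, thioether) are the two sulfur-containing amino acids.
Matching residues: C3, C4, M16, C19, M27, M29.

6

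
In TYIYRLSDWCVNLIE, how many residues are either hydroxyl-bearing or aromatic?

5

Hydroxyl-bearing: S, T, Y. Aromatic: F, W, Y.
Hydroxyl-bearing residues here: T1, Y2, Y4, S7 (4).
Aromatic residues here: Y2, Y4, W9 (3).
Y is in both groups, so the 2 Y residues must not be double-counted.
Total = 4 + 3 − 2 = 5.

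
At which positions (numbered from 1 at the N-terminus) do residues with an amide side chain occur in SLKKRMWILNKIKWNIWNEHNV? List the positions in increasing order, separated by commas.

10, 15, 18, 21

Asparagine (N) and glutamine (Q) have uncharged amide side chains.
Matching residues: N10, N15, N18, N21.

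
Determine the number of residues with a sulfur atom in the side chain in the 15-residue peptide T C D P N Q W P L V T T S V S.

Cysteine (C, thiol) and methionine (M, thioether) are the two sulfur-containing amino acids.
Matching residues: C2.

1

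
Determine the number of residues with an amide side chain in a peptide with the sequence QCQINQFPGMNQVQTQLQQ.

10

The amide-side-chain residues are Asn (N) and Gln (Q).
Matching residues: Q1, Q3, N5, Q6, N11, Q12, Q14, Q16, Q18, Q19.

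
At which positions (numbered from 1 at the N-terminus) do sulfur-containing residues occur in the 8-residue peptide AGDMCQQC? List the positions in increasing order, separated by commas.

4, 5, 8

Only Cys (C) and Met (M) have a sulfur atom in the side chain.
Matching residues: M4, C5, C8.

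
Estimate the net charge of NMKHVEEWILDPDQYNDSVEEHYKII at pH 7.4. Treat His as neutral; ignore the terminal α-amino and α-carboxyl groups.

The side chains ionized at physiological pH are Lys/Arg (+1) and Asp/Glu (−1); with His treated as neutral, nothing else contributes.
Positive (K, R): K3, K24 → +2.
Negative (D, E): E6, E7, D11, D13, D17, E20, E21 → −7.
Net charge = (+2) + (−7) = −5.

-5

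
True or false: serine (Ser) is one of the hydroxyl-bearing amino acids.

True

S, T, and Y are the three residues with a side-chain hydroxyl.
Serine is in this group.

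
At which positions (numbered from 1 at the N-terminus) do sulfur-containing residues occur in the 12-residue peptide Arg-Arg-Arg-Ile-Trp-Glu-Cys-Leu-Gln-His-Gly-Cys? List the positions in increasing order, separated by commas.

7, 12

Only Cys (C) and Met (M) have a sulfur atom in the side chain.
Matching residues: Cys7, Cys12.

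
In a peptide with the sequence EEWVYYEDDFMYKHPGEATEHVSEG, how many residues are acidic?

8

Only D (aspartate) and E (glutamate) carry a side-chain carboxylic acid.
Matching residues: E1, E2, E7, D8, D9, E17, E20, E24.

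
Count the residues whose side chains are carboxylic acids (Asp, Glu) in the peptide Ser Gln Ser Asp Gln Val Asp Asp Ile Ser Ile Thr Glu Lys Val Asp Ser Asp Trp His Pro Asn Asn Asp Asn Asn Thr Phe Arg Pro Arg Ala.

Matching residues: Asp4, Asp7, Asp8, Glu13, Asp16, Asp18, Asp24.

7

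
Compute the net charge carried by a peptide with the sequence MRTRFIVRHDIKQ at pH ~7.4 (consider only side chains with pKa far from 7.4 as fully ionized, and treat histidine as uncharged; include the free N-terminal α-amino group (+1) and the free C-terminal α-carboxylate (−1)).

At pH ~7.4 the Lys and Arg side chains are protonated (+1), the Asp and Glu side chains are deprotonated (−1), and with His taken as neutral all other side chains carry no charge.
Positive (K, R): R2, R4, R8, K12 → +4.
Negative (D, E): D10 → −1.
The N-terminus (+1) and C-terminus (−1) cancel.
Net charge = (+4) + (−1) = +3.

+3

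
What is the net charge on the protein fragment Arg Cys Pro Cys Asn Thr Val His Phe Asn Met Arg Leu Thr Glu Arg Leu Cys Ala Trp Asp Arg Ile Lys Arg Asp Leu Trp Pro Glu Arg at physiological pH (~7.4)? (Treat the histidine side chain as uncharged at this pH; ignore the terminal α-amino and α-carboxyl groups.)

Near pH 7.4, K and R contribute +1 each, D and E contribute −1 each, and every other side chain (His included, as stated) is uncharged.
Positive (K, R): Arg1, Arg12, Arg16, Arg22, Lys24, Arg25, Arg31 → +7.
Negative (D, E): Glu15, Asp21, Asp26, Glu30 → −4.
Net charge = (+7) + (−4) = +3.

+3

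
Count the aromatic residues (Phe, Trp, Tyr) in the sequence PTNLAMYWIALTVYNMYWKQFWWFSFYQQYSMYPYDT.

14

Matching residues: Y7, W8, Y14, Y17, W18, F21, W22, W23, F24, F26, Y27, Y30, Y33, Y35.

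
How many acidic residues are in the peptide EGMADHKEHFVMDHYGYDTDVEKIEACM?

8

The acidic residues are Asp (D) and Glu (E), whose side chains end in a carboxylate group.
Matching residues: E1, D5, E8, D13, D18, D20, E22, E25.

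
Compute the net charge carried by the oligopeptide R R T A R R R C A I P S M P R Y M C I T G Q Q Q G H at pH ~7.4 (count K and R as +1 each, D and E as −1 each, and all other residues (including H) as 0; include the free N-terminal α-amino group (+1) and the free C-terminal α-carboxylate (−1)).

+6

Positive (K, R): R1, R2, R5, R6, R7, R15 → +6.
Negative (D, E): none → −0.
The N-terminus (+1) and C-terminus (−1) cancel.
Net charge = (+6) + (−0) = +6.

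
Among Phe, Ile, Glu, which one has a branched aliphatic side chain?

Valine (V), leucine (L), and isoleucine (I) are the branched-chain amino acids.
Of the listed options, only Ile belongs to this group.

Ile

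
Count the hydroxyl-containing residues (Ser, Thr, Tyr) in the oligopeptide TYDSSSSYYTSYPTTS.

14

Matching residues: T1, Y2, S4, S5, S6, S7, Y8, Y9, T10, S11, Y12, T14, T15, S16.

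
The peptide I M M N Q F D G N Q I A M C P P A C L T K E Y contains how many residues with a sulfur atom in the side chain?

5

The sulfur-bearing residues are cysteine (–SH) and methionine (–S–CH₃).
Matching residues: M2, M3, M13, C14, C18.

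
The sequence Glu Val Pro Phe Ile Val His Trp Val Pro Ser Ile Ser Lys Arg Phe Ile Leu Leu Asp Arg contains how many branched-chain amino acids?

8

The BCAAs are Val, Leu, and Ile — aliphatic side chains with a branch point.
Matching residues: Val2, Ile5, Val6, Val9, Ile12, Ile17, Leu18, Leu19.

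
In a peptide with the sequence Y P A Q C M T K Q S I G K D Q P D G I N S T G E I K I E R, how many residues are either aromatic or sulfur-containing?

Aromatic: F, W, Y. Sulfur-containing: C, M.
Aromatic residues here: Y1 (1).
Sulfur-containing residues here: C5, M6 (2).
The two groups share no amino acid, so total = 1 + 2 = 3.

3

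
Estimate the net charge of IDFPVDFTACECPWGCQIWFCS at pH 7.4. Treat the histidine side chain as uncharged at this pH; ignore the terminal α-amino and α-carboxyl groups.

-3

The side chains ionized at physiological pH are Lys/Arg (+1) and Asp/Glu (−1); with His treated as neutral, nothing else contributes.
Positive (K, R): none → +0.
Negative (D, E): D2, D6, E11 → −3.
Net charge = (+0) + (−3) = −3.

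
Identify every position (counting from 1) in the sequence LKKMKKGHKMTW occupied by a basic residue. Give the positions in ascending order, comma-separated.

2, 3, 5, 6, 8, 9

The basic amino acids are Lys (K), Arg (R), and His (H).
Matching residues: K2, K3, K5, K6, H8, K9.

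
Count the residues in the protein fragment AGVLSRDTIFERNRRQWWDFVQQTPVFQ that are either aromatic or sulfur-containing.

5

Aromatic: F, W, Y. Sulfur-containing: C, M.
Aromatic residues here: F10, W17, W18, F20, F27 (5).
Sulfur-containing residues here: none (0).
The two groups share no amino acid, so total = 5 + 0 = 5.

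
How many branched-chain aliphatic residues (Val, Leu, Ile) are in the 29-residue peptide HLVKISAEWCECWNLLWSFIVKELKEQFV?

Matching residues: L2, V3, I5, L15, L16, I20, V21, L24, V29.

9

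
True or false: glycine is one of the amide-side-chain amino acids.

False

Only N (asparagine) and Q (glutamine) carry a side-chain carboxamide.
Glycine is not in this group.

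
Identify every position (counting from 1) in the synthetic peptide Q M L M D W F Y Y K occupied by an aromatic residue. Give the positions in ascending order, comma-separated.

F, W, and Y each carry an aromatic ring on the side chain.
Matching residues: W6, F7, Y8, Y9.

6, 7, 8, 9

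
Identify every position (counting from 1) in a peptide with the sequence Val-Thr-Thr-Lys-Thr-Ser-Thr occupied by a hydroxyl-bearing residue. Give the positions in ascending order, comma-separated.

2, 3, 5, 6, 7

S, T, and Y are the three residues with a side-chain hydroxyl.
Matching residues: Thr2, Thr3, Thr5, Ser6, Thr7.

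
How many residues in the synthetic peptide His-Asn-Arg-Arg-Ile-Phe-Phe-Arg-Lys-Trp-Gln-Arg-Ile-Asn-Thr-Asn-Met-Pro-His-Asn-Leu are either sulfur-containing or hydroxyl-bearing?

2

Sulfur-containing: C, M. Hydroxyl-bearing: S, T, Y.
Sulfur-containing residues here: Met17 (1).
Hydroxyl-bearing residues here: Thr15 (1).
The two groups share no amino acid, so total = 1 + 1 = 2.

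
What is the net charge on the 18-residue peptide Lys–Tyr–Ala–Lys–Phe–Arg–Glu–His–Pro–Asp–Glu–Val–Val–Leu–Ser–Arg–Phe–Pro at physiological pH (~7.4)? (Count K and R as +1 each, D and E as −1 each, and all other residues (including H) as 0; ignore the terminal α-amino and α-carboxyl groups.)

+1

Positive (K, R): Lys1, Lys4, Arg6, Arg16 → +4.
Negative (D, E): Glu7, Asp10, Glu11 → −3.
Net charge = (+4) + (−3) = +1.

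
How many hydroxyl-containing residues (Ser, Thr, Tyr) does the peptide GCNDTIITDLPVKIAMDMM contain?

2

Matching residues: T5, T8.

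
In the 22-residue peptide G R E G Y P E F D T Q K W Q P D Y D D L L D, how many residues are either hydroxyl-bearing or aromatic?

Hydroxyl-bearing: S, T, Y. Aromatic: F, W, Y.
Hydroxyl-bearing residues here: Y5, T10, Y17 (3).
Aromatic residues here: Y5, F8, W13, Y17 (4).
Y is in both groups, so the 2 Y residues must not be double-counted.
Total = 3 + 4 − 2 = 5.

5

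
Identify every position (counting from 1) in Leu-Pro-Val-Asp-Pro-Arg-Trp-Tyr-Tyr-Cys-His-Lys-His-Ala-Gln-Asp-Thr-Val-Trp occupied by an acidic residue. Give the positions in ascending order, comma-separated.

Only D (aspartate) and E (glutamate) carry a side-chain carboxylic acid.
Matching residues: Asp4, Asp16.

4, 16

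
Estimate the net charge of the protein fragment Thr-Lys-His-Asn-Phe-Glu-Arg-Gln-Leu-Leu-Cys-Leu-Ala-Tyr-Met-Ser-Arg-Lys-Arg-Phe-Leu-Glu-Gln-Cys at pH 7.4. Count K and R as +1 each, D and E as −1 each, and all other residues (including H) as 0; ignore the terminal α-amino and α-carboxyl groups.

Positive (K, R): Lys2, Arg7, Arg17, Lys18, Arg19 → +5.
Negative (D, E): Glu6, Glu22 → −2.
Net charge = (+5) + (−2) = +3.

+3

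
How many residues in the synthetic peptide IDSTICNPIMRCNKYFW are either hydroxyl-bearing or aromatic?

Hydroxyl-bearing: S, T, Y. Aromatic: F, W, Y.
Hydroxyl-bearing residues here: S3, T4, Y15 (3).
Aromatic residues here: Y15, F16, W17 (3).
Y is in both groups, so the 1 Y residue must not be double-counted.
Total = 3 + 3 − 1 = 5.

5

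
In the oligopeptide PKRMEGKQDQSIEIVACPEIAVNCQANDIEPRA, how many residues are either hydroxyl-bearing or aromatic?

1

Hydroxyl-bearing: S, T, Y. Aromatic: F, W, Y.
Hydroxyl-bearing residues here: S11 (1).
Aromatic residues here: none (0).
(Y belongs to both groups, but none appear in this sequence.) Total = 1 + 0 = 1.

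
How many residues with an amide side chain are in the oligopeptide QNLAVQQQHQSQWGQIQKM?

9

Asparagine (N) and glutamine (Q) have uncharged amide side chains.
Matching residues: Q1, N2, Q6, Q7, Q8, Q10, Q12, Q15, Q17.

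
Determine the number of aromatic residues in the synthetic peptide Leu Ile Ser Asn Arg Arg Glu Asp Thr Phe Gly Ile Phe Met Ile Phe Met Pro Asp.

3

The aromatic amino acids are Phe (F, benzyl), Trp (W, indole), and Tyr (Y, phenol).
Matching residues: Phe10, Phe13, Phe16.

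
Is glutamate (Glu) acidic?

Only D (aspartate) and E (glutamate) carry a side-chain carboxylic acid.
Glutamate is in this group.

Yes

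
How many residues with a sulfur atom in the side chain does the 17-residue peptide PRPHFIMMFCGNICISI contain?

The sulfur-bearing residues are cysteine (–SH) and methionine (–S–CH₃).
Matching residues: M7, M8, C10, C14.

4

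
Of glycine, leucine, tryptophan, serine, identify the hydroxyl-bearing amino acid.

Serine (S), threonine (T), and tyrosine (Y) each carry a hydroxyl group on the side chain.
Of the listed options, only serine belongs to this group.

serine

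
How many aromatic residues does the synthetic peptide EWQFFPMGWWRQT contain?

The aromatic amino acids are Phe (F, benzyl), Trp (W, indole), and Tyr (Y, phenol).
Matching residues: W2, F4, F5, W9, W10.

5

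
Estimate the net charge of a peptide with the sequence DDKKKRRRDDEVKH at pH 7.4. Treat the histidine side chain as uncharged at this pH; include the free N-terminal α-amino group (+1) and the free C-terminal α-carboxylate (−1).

+2

At pH ~7.4 the Lys and Arg side chains are protonated (+1), the Asp and Glu side chains are deprotonated (−1), and with His taken as neutral all other side chains carry no charge.
Positive (K, R): K3, K4, K5, R6, R7, R8, K13 → +7.
Negative (D, E): D1, D2, D9, D10, E11 → −5.
The N-terminus (+1) and C-terminus (−1) cancel.
Net charge = (+7) + (−5) = +2.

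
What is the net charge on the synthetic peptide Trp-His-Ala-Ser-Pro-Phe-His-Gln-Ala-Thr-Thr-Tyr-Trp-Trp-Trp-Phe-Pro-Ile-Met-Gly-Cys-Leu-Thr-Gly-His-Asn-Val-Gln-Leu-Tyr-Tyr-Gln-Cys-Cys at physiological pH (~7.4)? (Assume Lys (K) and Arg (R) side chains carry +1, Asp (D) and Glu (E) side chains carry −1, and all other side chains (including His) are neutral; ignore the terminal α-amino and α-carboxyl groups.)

0

Positive (K, R): none → +0.
Negative (D, E): none → −0.
Net charge = (+0) + (−0) = 0.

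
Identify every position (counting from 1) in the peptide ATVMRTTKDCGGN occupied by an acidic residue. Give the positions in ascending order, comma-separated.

Only D (aspartate) and E (glutamate) carry a side-chain carboxylic acid.
Matching residues: D9.

9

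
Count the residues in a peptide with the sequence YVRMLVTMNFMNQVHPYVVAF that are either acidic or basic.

Acidic: D, E. Basic: H, K, R.
Acidic residues here: none (0).
Basic residues here: R3, H15 (2).
The two groups share no amino acid, so total = 0 + 2 = 2.

2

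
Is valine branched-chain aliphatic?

Yes

Valine (V), leucine (L), and isoleucine (I) are the branched-chain amino acids.
Valine is in this group.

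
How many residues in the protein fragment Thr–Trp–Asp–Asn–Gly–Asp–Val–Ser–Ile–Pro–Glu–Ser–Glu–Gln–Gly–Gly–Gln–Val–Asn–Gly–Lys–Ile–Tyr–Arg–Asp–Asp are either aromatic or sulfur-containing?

Aromatic: F, W, Y. Sulfur-containing: C, M.
Aromatic residues here: Trp2, Tyr23 (2).
Sulfur-containing residues here: none (0).
The two groups share no amino acid, so total = 2 + 0 = 2.

2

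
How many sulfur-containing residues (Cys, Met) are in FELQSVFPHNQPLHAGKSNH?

0

None of the 20 residues belong to this group.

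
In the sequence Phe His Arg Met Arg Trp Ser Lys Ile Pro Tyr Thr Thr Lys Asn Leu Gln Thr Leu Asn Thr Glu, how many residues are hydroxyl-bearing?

The –OH-bearing residues are Ser, Thr (aliphatic alcohols), and Tyr (phenol).
Matching residues: Ser7, Tyr11, Thr12, Thr13, Thr18, Thr21.

6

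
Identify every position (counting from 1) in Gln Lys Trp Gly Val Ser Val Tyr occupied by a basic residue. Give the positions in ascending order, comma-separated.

2

The basic amino acids are Lys (K), Arg (R), and His (H).
Matching residues: Lys2.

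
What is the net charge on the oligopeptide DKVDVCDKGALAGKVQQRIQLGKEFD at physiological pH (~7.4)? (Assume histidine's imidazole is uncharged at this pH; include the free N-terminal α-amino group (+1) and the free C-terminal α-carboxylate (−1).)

0

At pH ~7.4 the Lys and Arg side chains are protonated (+1), the Asp and Glu side chains are deprotonated (−1), and with His taken as neutral all other side chains carry no charge.
Positive (K, R): K2, K8, K14, R18, K23 → +5.
Negative (D, E): D1, D4, D7, E24, D26 → −5.
The N-terminus (+1) and C-terminus (−1) cancel.
Net charge = (+5) + (−5) = 0.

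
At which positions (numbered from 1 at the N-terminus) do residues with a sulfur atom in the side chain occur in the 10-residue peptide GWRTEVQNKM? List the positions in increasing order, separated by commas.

The sulfur-bearing residues are cysteine (–SH) and methionine (–S–CH₃).
Matching residues: M10.

10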